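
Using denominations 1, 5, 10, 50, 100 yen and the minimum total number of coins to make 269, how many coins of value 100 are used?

269 − 2×100→69 − 1×50→19 − 1×10→9 − 1×5→4 − 4×1→0
Count of 100: 2

2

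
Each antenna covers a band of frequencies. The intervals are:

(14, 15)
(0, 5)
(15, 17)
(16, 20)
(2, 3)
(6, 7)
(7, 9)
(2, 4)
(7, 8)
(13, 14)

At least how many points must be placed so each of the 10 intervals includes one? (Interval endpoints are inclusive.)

Sort by right endpoint; whenever an interval is uncovered, place a point at its right end.
Sorted: [2,3] [2,4] [0,5] [6,7] [7,8] [7,9] [13,14] [14,15] [15,17] [16,20]
{[2,3],[2,4],[0,5]} hit by 3; {[6,7],[7,8],[7,9]} hit by 7; {[13,14],[14,15]} hit by 14; {[15,17],[16,20]} hit by 17.
Points: 3, 7, 14, 17 (4 total).

4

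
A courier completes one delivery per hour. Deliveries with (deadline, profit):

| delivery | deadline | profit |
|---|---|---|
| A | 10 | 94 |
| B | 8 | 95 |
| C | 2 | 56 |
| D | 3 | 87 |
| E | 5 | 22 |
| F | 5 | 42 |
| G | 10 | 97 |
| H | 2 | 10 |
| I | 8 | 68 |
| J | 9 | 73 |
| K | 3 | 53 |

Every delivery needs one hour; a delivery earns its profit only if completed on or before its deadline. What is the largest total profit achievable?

687

Sort by profit descending; place each in the latest free slot ≤ its deadline.
Profit order: G=97 B=95 A=94 D=87 J=73 I=68 C=56 K=53 F=42 E=22 H=10
Assign: G→slot 10, B→slot 8, A→slot 9, D→slot 3, J→slot 7, I→slot 6, C→slot 2, K→slot 1, F→slot 5, E→slot 4, H skipped.
Slots: [1:K] [2:C] [3:D] [4:E] [5:F] [6:I] [7:J] [8:B] [9:A] [10:G]
Profit = 53 + 56 + 87 + 22 + 42 + 68 + 73 + 95 + 94 + 97 = 687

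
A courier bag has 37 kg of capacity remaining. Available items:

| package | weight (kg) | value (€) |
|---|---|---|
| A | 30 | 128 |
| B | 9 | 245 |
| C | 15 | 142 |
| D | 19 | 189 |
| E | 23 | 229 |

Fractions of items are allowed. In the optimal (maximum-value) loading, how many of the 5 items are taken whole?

2

Order: B (245/9=27.22) > E (229/23=9.96) > D (189/19=9.95) > C (142/15=9.47) > A (128/30=4.27)
Fill: take B (9 @ 245) → take E (23 @ 229) → take 5/19 of D → 49.74; 37/37 used.
2 item(s) taken whole; one partial (take 5/19 of D).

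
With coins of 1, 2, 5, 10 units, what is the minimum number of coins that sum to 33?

33 = 3×10 + 1×2 + 1×1
Total coins = 3 + 1 + 1 = 5

5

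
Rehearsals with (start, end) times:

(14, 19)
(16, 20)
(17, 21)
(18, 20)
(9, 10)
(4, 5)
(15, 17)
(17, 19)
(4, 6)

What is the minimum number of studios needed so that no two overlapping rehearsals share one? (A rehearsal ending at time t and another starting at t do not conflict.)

5

Count concurrent intervals with a sweep; the peak is the room count.
Events (time:±→running): 4:+→1 4:+→2 5:-→1 6:-→0 9:+→1 10:-→0 14:+→1 15:+→2 16:+→3 17:-→2 17:+→3 17:+→4 18:+→5 … peak 5.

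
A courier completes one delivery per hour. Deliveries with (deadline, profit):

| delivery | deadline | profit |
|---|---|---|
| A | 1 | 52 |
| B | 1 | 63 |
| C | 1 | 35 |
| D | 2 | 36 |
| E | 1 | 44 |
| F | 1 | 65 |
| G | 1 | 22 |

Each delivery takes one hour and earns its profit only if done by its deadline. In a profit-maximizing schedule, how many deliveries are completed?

Sort by profit descending; place each in the latest free slot ≤ its deadline.
By profit: F(d1,65), B(d1,63), A(d1,52), E(d1,44), D(d2,36), C(d1,35), G(d1,22)
F→slot 1; B skipped; A skipped; E skipped; D→slot 2; C skipped; G skipped.
2 of 7 scheduled.

2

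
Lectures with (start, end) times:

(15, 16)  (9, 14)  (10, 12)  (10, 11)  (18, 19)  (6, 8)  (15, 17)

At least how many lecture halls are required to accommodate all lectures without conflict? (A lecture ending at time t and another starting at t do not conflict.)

3

Events (time:±→running): 6:+→1 8:-→0 9:+→1 10:+→2 10:+→3 … peak 3.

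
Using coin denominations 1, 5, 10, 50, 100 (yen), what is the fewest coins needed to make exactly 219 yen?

8

Greedy: take as many of the largest coin as possible, then repeat with the remainder.
219 − 2×100→19 − 1×10→9 − 1×5→4 − 4×1→0
Total coins = 2 + 1 + 1 + 4 = 8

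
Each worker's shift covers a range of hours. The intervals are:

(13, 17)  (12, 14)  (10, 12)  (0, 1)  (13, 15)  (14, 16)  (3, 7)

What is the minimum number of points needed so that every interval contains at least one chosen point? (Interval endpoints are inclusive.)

Process intervals by earliest right end; each time one isn't hit yet, stab at its right endpoint.
By right end: [0,1]  [3,7]  [10,12]  [12,14]  [13,15]  [14,16]  [13,17]
[0,1] uncovered → point at 1; [3,7] uncovered → point at 7; [10,12] uncovered → point at 12; [13,15] uncovered → point at 15.
Points: 1, 7, 12, 15 (4 total).

4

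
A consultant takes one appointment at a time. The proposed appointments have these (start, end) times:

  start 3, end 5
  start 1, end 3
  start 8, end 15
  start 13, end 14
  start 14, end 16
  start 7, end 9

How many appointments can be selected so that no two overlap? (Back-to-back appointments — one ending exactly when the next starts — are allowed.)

5

Order by finish time; keep every interval that doesn't clash with the previous kept one.
By end time: (1,3), (3,5), (7,9), (13,14), (8,15), (14,16).
Pick (1,3); next start ≥ 3 → (3,5); next start ≥ 5 → (7,9); next start ≥ 9 → (13,14); next start ≥ 14 → (14,16).
Selected 5 appointments.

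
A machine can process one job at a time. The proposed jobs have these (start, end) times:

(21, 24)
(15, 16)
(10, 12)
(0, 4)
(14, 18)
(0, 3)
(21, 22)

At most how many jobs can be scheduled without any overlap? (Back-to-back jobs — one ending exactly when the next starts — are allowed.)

Sort by end time and greedily take each interval whose start is ≥ the last chosen end.
By end time: (0,3), (0,4), (10,12), (15,16), (14,18), (21,22), (21,24).
Pick (0,3); next start ≥ 3 → (10,12); next start ≥ 12 → (15,16); next start ≥ 16 → (21,22).
Selected 4 jobs.

4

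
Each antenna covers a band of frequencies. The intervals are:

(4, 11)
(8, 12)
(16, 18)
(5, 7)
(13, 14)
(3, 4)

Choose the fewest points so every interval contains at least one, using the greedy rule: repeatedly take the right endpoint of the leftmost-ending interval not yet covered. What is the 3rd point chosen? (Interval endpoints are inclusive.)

By right end: [3,4]  [5,7]  [4,11]  [8,12]  [13,14]  [16,18]
[3,4] uncovered → point at 4; [5,7] uncovered → point at 7; [8,12] uncovered → point at 12; [13,14] uncovered → point at 14; [16,18] uncovered → point at 18.
Points: 4, 7, 12, 14, 18 (5 total).

12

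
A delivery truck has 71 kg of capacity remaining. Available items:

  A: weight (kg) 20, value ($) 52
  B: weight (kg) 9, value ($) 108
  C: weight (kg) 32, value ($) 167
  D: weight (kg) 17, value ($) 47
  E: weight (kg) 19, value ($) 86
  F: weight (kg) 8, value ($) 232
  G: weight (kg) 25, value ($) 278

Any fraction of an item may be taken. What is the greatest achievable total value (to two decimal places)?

769.34

Sort by value per unit weight and fill in that order.
Order: F (232/8=29.00) > B (108/9=12.00) > G (278/25=11.12) > C (167/32=5.22) > E (86/19=4.53) > D (47/17=2.76) > A (52/20=2.60)
Fill: take F (8 @ 232) → take B (9 @ 108) → take G (25 @ 278) → take 29/32 of C → 151.34; 71/71 used.
Total value = 769.34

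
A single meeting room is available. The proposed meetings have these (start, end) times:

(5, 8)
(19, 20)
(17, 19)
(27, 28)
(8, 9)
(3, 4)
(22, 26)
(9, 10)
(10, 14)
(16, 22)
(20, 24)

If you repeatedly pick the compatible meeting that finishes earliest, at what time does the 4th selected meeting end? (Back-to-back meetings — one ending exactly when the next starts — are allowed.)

10

Sorted by end: (3,4)  (5,8)  (8,9)  (9,10)  (10,14)  (17,19)  (19,20)  (16,22)  (20,24)  (22,26)  (27,28)
take (3,4); take (5,8); take (8,9); take (9,10); take (10,14); take (17,19); take (19,20); skip (16,22); take (20,24); take (27,28).
Selected: (3,4) (5,8) (8,9) (9,10) (10,14) (17,19) (19,20) (20,24) (27,28)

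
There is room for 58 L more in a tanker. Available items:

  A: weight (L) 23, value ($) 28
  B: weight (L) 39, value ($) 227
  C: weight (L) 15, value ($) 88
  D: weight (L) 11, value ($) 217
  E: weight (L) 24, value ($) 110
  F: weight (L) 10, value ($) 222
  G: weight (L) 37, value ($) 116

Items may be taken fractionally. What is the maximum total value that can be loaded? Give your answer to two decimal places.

655.05

Sort by value per unit weight and fill in that order.
Order: F (222/10=22.20) > D (217/11=19.73) > C (88/15=5.87) > B (227/39=5.82) > E (110/24=4.58) > G (116/37=3.14) > A (28/23=1.22)
Fill: take F (10 @ 222) → take D (11 @ 217) → take C (15 @ 88) → take 22/39 of B → 128.05; 58/58 used.
Total value = 655.05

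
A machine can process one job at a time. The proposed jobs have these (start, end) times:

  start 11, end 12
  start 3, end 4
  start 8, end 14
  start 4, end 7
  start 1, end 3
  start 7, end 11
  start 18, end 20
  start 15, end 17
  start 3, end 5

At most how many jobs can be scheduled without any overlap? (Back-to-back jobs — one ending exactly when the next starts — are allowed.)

7

Sort by end time and greedily take each interval whose start is ≥ the last chosen end.
By end time: (1,3), (3,4), (3,5), (4,7), (7,11), (11,12), (8,14), (15,17), (18,20).
Pick (1,3); next start ≥ 3 → (3,4); next start ≥ 4 → (4,7); next start ≥ 7 → (7,11); next start ≥ 11 → (11,12); next start ≥ 12 → (15,17); next start ≥ 17 → (18,20).
Selected 7 jobs.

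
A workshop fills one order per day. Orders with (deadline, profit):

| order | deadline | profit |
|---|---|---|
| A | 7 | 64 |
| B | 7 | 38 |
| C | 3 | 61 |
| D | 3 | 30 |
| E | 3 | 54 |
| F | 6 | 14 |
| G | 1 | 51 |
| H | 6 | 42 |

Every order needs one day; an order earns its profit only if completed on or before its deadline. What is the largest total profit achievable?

324

Sort by profit descending; place each in the latest free slot ≤ its deadline.
By profit: A(d7,64), C(d3,61), E(d3,54), G(d1,51), H(d6,42), B(d7,38), D(d3,30), F(d6,14)
A→slot 7; C→slot 3; E→slot 2; G→slot 1; H→slot 6; B→slot 5; D skipped; F→slot 4.
Profit = 51 + 54 + 61 + 14 + 38 + 42 + 64 = 324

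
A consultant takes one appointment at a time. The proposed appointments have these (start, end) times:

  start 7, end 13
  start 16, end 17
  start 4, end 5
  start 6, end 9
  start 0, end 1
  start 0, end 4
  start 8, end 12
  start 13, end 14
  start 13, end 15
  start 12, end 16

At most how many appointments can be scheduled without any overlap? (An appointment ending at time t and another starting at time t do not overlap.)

Sorted by end: (0,1)  (0,4)  (4,5)  (6,9)  (8,12)  (7,13)  (13,14)  (13,15)  (12,16)  (16,17)
take (0,1); skip (0,4); take (4,5); take (6,9); skip (7,13); take (13,14); skip (13,15); take (16,17).
Selected 5 appointments.

5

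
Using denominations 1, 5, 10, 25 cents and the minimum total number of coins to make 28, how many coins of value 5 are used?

0

Use the largest denomination that fits, subtract, and repeat.
28 = 1×25 + 3×1
Count of 5: 0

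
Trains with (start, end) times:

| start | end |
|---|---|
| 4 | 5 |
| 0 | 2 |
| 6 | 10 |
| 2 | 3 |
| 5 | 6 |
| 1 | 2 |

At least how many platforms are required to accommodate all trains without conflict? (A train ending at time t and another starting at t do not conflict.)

2

Count concurrent intervals with a sweep; the peak is the room count.
Events (time:±→running): 0:+→1 1:+→2 … peak 2.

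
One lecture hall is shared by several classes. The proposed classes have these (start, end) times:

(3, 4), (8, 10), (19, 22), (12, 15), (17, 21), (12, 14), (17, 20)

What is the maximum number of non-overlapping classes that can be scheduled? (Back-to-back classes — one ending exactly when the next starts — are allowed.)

4

By end time: (3,4), (8,10), (12,14), (12,15), (17,20), (17,21), (19,22).
Pick (3,4); next start ≥ 4 → (8,10); next start ≥ 10 → (12,14); next start ≥ 14 → (17,20).
Selected 4 classes.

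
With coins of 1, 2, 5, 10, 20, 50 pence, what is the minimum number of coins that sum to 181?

6

181 = 3×50 + 1×20 + 1×10 + 1×1
Total coins = 3 + 1 + 1 + 1 = 6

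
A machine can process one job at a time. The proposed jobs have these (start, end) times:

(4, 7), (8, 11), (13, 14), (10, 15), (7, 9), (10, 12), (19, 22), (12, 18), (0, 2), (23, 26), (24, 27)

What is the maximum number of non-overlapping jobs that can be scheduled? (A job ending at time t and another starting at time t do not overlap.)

Sort by end time and greedily take each interval whose start is ≥ the last chosen end.
By end time: (0,2), (4,7), (7,9), (8,11), (10,12), (13,14), (10,15), (12,18), (19,22), (23,26), (24,27).
Pick (0,2); next start ≥ 2 → (4,7); next start ≥ 7 → (7,9); next start ≥ 9 → (10,12); next start ≥ 12 → (13,14); next start ≥ 14 → (19,22); next start ≥ 22 → (23,26).
Selected 7 jobs.

7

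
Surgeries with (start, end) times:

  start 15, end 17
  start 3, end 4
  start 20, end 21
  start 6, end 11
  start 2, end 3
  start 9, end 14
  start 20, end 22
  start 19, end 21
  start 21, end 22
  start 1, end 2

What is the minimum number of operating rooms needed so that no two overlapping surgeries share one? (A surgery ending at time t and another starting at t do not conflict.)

Count concurrent intervals with a sweep; the peak is the room count.
Events (time:±→running): 1:+→1 2:-→0 2:+→1 3:-→0 3:+→1 4:-→0 6:+→1 9:+→2 11:-→1 14:-→0 15:+→1 17:-→0 19:+→1 20:+→2 20:+→3 … peak 3.

3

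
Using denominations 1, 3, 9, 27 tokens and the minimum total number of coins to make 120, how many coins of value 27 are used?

4

Greedy: take as many of the largest coin as possible, then repeat with the remainder.
120 − 4×27→12 − 1×9→3 − 1×3→0
Count of 27: 4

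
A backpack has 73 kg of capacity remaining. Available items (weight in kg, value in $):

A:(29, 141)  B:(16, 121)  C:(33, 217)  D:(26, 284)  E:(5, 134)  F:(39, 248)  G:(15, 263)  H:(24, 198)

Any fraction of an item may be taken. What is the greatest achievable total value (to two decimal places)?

901.69

Sort by value per unit weight and fill in that order.
Order: E (134/5=26.80) > G (263/15=17.53) > D (284/26=10.92) > H (198/24=8.25) > B (121/16=7.56) > C (217/33=6.58) > F (248/39=6.36) > A (141/29=4.86)
Fill: take E (5 @ 134) → take G (15 @ 263) → take D (26 @ 284) → take H (24 @ 198) → take 3/16 of B → 22.69; 73/73 used.
Total value = 901.69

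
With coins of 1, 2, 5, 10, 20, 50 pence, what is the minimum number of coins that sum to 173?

6

Greedy: take as many of the largest coin as possible, then repeat with the remainder.
173 − 3×50→23 − 1×20→3 − 1×2→1 − 1×1→0
Total coins = 3 + 1 + 1 + 1 = 6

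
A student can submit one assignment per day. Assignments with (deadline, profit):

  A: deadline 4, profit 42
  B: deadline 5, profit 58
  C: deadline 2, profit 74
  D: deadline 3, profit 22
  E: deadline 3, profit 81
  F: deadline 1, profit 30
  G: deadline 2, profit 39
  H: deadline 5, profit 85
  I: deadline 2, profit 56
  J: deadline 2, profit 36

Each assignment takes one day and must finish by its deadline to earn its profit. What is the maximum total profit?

354

Take jobs in profit order; each goes to the latest open slot no later than its deadline.
By profit: H(d5,85), E(d3,81), C(d2,74), B(d5,58), I(d2,56), A(d4,42), G(d2,39), J(d2,36), F(d1,30), D(d3,22)
H→slot 5; E→slot 3; C→slot 2; B→slot 4; I→slot 1; A skipped; G skipped; J skipped; F skipped; D skipped.
Profit = 56 + 74 + 81 + 58 + 85 = 354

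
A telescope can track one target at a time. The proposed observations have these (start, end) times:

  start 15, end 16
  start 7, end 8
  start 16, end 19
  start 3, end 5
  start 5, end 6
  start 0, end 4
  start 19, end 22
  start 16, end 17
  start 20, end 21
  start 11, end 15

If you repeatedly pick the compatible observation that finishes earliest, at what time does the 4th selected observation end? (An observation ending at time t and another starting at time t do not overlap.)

15

Sorted by end: (0,4)  (3,5)  (5,6)  (7,8)  (11,15)  (15,16)  (16,17)  (16,19)  (20,21)  (19,22)
take (0,4); take (5,6); take (7,8); take (11,15); take (15,16); take (16,17); skip (16,19); take (20,21).
Selected: (0,4) (5,6) (7,8) (11,15) (15,16) (16,17) (20,21)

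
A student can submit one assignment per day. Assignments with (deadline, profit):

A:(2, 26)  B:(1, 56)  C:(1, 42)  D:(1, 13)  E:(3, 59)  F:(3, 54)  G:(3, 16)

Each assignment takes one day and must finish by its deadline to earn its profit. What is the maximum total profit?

169

Take jobs in profit order; each goes to the latest open slot no later than its deadline.
By profit: E(d3,59), B(d1,56), F(d3,54), C(d1,42), A(d2,26), G(d3,16), D(d1,13)
E→slot 3; B→slot 1; F→slot 2; C skipped; A skipped; G skipped; D skipped.
Profit = 56 + 54 + 59 = 169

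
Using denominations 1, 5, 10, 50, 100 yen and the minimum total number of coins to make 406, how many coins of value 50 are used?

0

Use the largest denomination that fits, subtract, and repeat.
406 = 4×100 + 1×5 + 1×1
Count of 50: 0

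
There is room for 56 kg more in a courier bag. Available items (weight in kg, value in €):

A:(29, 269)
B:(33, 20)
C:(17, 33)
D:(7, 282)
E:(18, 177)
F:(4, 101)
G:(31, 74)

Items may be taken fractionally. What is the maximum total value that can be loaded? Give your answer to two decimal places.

Greedy by value/weight ratio, highest first.
Ratios (sorted): D 40.29, F 25.25, E 9.83, A 9.28, G 2.39, C 1.94, B 0.61
take D (7 @ 282); take F (4 @ 101); take E (18 @ 177); take 27/29 of A → 250.45. Capacity used 56/56.
Total value = 810.45

810.45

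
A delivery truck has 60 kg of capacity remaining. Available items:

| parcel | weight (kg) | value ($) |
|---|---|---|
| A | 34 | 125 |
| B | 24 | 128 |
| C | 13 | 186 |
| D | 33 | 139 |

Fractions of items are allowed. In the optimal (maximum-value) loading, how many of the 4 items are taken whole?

Sort by value per unit weight and fill in that order.
Order: C (186/13=14.31) > B (128/24=5.33) > D (139/33=4.21) > A (125/34=3.68)
Fill: take C (13 @ 186) → take B (24 @ 128) → take 23/33 of D → 96.88; 60/60 used.
2 item(s) taken whole; one partial (take 23/33 of D).

2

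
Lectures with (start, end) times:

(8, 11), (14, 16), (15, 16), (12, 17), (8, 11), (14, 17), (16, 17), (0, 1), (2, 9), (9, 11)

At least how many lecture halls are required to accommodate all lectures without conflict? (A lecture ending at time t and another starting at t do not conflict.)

4

starts: [0, 2, 8, 8, 9, 12, 14, 14, 15, 16]
ends:   [1, 9, 11, 11, 11, 16, 16, 17, 17, 17]
s0→1 e1→0 s2→1 s8→2 s8→3 e9→2 s9→3 e11→2 e11→1 e11→0 s12→1 s14→2 s14→3 s15→4  — peak 4.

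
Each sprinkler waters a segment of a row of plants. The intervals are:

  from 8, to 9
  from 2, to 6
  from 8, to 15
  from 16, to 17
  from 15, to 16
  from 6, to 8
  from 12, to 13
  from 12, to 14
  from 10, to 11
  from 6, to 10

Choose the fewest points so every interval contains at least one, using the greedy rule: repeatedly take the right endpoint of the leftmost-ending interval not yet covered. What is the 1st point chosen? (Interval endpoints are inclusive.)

Sorted: [2,6] [6,8] [8,9] [6,10] [10,11] [12,13] [12,14] [8,15] [15,16] [16,17]
{[2,6],[6,8]} hit by 6; {[8,9],[6,10]} hit by 9; {[10,11]} hit by 11; {[12,13],[12,14],[8,15]} hit by 13; {[15,16],[16,17]} hit by 16.
Points: 6, 9, 11, 13, 16 (5 total).

6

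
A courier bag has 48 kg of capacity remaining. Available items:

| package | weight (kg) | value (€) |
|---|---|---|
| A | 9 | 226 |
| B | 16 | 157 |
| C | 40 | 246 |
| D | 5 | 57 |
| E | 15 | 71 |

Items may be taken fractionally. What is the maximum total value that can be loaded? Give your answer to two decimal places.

Sort by value per unit weight and fill in that order.
Order: A (226/9=25.11) > D (57/5=11.40) > B (157/16=9.81) > C (246/40=6.15) > E (71/15=4.73)
Fill: take A (9 @ 226) → take D (5 @ 57) → take B (16 @ 157) → take 18/40 of C → 110.70; 48/48 used.
Total value = 550.70

550.70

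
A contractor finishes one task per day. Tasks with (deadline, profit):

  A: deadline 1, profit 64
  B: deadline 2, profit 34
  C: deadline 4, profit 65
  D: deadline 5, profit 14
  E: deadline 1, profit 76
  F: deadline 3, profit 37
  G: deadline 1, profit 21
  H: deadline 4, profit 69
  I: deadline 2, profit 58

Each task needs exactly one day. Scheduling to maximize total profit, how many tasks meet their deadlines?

5

Sort by profit descending; place each in the latest free slot ≤ its deadline.
By profit: E(d1,76), H(d4,69), C(d4,65), A(d1,64), I(d2,58), F(d3,37), B(d2,34), G(d1,21), D(d5,14)
E→slot 1; H→slot 4; C→slot 3; A skipped; I→slot 2; F skipped; B skipped; G skipped; D→slot 5.
5 of 9 scheduled.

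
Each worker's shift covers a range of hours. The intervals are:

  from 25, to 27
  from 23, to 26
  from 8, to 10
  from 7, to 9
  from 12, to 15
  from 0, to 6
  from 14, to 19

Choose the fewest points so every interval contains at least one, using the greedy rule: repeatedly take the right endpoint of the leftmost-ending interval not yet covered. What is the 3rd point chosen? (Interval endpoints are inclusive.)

15

Sort by right endpoint; whenever an interval is uncovered, place a point at its right end.
Sorted: [0,6] [7,9] [8,10] [12,15] [14,19] [23,26] [25,27]
{[0,6]} hit by 6; {[7,9],[8,10]} hit by 9; {[12,15],[14,19]} hit by 15; {[23,26],[25,27]} hit by 26.
Points: 6, 9, 15, 26 (4 total).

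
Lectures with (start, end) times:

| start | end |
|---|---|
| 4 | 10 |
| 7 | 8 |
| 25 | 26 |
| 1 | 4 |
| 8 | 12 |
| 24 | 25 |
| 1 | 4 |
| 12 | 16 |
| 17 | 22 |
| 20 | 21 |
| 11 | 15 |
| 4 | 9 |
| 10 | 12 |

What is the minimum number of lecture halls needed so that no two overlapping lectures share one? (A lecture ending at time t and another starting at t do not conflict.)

3

Count concurrent intervals with a sweep; the peak is the room count.
starts: [1, 1, 4, 4, 7, 8, 10, 11, 12, 17, 20, 24, 25]
ends:   [4, 4, 8, 9, 10, 12, 12, 15, 16, 21, 22, 25, 26]
s1→1 s1→2 e4→1 e4→0 s4→1 s4→2 s7→3  — peak 3.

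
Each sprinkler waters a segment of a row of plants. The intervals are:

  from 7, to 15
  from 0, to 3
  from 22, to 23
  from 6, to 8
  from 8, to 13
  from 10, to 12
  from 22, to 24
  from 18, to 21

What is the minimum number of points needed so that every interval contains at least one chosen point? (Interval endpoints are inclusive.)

5

Process intervals by earliest right end; each time one isn't hit yet, stab at its right endpoint.
Sorted: [0,3] [6,8] [10,12] [8,13] [7,15] [18,21] [22,23] [22,24]
{[0,3]} hit by 3; {[6,8]} hit by 8; {[10,12],[8,13],[7,15]} hit by 12; {[18,21]} hit by 21; {[22,23],[22,24]} hit by 23.
Points: 3, 8, 12, 21, 23 (5 total).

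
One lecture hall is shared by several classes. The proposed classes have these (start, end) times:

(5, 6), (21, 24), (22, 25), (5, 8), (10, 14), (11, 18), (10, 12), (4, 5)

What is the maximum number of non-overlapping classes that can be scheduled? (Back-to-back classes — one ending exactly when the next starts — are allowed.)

By end time: (4,5), (5,6), (5,8), (10,12), (10,14), (11,18), (21,24), (22,25).
Pick (4,5); next start ≥ 5 → (5,6); next start ≥ 6 → (10,12); next start ≥ 12 → (21,24).
Selected 4 classes.

4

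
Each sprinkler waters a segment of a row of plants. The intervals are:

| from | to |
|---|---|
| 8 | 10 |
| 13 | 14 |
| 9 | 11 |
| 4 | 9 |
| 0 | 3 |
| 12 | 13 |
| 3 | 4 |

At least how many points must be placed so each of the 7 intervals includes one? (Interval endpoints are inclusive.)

3

Sorted: [0,3] [3,4] [4,9] [8,10] [9,11] [12,13] [13,14]
{[0,3],[3,4]} hit by 3; {[4,9],[8,10],[9,11]} hit by 9; {[12,13],[13,14]} hit by 13.
Points: 3, 9, 13 (3 total).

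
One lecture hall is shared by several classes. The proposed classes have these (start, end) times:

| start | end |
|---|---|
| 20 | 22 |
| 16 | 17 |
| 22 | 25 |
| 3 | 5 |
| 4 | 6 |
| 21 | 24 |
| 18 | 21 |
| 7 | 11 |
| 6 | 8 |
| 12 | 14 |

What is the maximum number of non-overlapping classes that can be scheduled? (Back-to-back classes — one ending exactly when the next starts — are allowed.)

6

Greedy by earliest finish: after sorting by end time, pick each interval compatible with the last pick.
Sorted by end: (3,5)  (4,6)  (6,8)  (7,11)  (12,14)  (16,17)  (18,21)  (20,22)  (21,24)  (22,25)
take (3,5); take (6,8); skip (7,11); take (12,14); take (16,17); take (18,21); take (21,24); skip (22,25).
Selected 6 classes.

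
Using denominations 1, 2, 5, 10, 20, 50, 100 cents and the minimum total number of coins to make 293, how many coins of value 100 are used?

2

Greedy: take as many of the largest coin as possible, then repeat with the remainder.
293 − 2×100→93 − 1×50→43 − 2×20→3 − 1×2→1 − 1×1→0
Count of 100: 2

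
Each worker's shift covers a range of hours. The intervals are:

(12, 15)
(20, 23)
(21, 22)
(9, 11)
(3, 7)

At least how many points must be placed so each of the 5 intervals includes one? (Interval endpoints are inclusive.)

4

By right end: [3,7]  [9,11]  [12,15]  [21,22]  [20,23]
[3,7] uncovered → point at 7; [9,11] uncovered → point at 11; [12,15] uncovered → point at 15; [21,22] uncovered → point at 22.
Points: 7, 11, 15, 22 (4 total).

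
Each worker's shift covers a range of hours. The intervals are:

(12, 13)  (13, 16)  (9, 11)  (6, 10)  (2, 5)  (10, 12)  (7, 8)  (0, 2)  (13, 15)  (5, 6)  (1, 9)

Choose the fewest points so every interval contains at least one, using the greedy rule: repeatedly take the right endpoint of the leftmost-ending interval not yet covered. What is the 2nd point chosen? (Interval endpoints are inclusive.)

6

Sort by right endpoint; whenever an interval is uncovered, place a point at its right end.
Sorted: [0,2] [2,5] [5,6] [7,8] [1,9] [6,10] [9,11] [10,12] [12,13] [13,15] [13,16]
{[0,2],[2,5]} hit by 2; {[5,6]} hit by 6; {[7,8],[1,9],[6,10]} hit by 8; {[9,11],[10,12]} hit by 11; {[12,13],[13,15],[13,16]} hit by 13.
Points: 2, 6, 8, 11, 13 (5 total).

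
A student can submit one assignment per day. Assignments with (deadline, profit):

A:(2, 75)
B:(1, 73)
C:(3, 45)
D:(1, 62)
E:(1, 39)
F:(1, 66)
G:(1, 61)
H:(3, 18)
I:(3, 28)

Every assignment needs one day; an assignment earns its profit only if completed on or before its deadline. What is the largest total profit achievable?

By profit: A(d2,75), B(d1,73), F(d1,66), D(d1,62), G(d1,61), C(d3,45), E(d1,39), I(d3,28), H(d3,18)
A→slot 2; B→slot 1; F skipped; D skipped; G skipped; C→slot 3; E skipped; I skipped; H skipped.
Profit = 73 + 75 + 45 = 193

193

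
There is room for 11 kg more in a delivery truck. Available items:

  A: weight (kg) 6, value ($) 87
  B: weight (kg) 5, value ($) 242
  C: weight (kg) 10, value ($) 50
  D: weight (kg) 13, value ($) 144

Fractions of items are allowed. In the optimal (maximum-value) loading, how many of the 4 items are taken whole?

Sort by value per unit weight and fill in that order.
Order: B (242/5=48.40) > A (87/6=14.50) > D (144/13=11.08) > C (50/10=5.00)
Fill: take B (5 @ 242) → take A (6 @ 87); 11/11 used.
2 item(s) taken whole.

2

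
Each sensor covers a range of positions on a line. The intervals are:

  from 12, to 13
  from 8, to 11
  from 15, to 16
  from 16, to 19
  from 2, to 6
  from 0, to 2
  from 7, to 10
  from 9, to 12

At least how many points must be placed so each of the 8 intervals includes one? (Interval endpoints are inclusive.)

4

Process intervals by earliest right end; each time one isn't hit yet, stab at its right endpoint.
By right end: [0,2]  [2,6]  [7,10]  [8,11]  [9,12]  [12,13]  [15,16]  [16,19]
[0,2] uncovered → point at 2; [7,10] uncovered → point at 10; [12,13] uncovered → point at 13; [15,16] uncovered → point at 16.
Points: 2, 10, 13, 16 (4 total).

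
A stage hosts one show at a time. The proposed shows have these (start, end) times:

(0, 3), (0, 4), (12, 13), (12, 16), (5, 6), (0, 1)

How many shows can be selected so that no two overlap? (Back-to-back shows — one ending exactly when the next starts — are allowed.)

3

Order by finish time; keep every interval that doesn't clash with the previous kept one.
By end time: (0,1), (0,3), (0,4), (5,6), (12,13), (12,16).
Pick (0,1); next start ≥ 1 → (5,6); next start ≥ 6 → (12,13).
Selected 3 shows.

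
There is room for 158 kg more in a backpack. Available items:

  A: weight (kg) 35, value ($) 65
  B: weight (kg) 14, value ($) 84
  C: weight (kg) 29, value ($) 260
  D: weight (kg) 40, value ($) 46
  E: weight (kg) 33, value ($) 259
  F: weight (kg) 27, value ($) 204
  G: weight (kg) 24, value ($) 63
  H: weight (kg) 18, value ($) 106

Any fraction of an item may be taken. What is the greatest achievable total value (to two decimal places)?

Sort by value per unit weight and fill in that order.
Ratios (sorted): C 8.97, E 7.85, F 7.56, B 6.00, H 5.89, G 2.62, A 1.86, D 1.15
take C (29 @ 260); take E (33 @ 259); take F (27 @ 204); take B (14 @ 84); take H (18 @ 106); take G (24 @ 63); take 13/35 of A → 24.14. Capacity used 158/158.
Total value = 1000.14

1000.14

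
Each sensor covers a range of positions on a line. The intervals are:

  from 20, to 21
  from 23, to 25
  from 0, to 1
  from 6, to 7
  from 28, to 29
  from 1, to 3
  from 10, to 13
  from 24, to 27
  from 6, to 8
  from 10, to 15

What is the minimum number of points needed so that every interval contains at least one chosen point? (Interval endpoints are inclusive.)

6

Process intervals by earliest right end; each time one isn't hit yet, stab at its right endpoint.
Sorted: [0,1] [1,3] [6,7] [6,8] [10,13] [10,15] [20,21] [23,25] [24,27] [28,29]
{[0,1],[1,3]} hit by 1; {[6,7],[6,8]} hit by 7; {[10,13],[10,15]} hit by 13; {[20,21]} hit by 21; {[23,25],[24,27]} hit by 25; {[28,29]} hit by 29.
Points: 1, 7, 13, 21, 25, 29 (6 total).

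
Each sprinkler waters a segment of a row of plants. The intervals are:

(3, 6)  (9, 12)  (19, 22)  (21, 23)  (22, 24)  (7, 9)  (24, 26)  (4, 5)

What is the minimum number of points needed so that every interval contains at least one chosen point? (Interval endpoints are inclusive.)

4

Process intervals by earliest right end; each time one isn't hit yet, stab at its right endpoint.
By right end: [4,5]  [3,6]  [7,9]  [9,12]  [19,22]  [21,23]  [22,24]  [24,26]
[4,5] uncovered → point at 5; [7,9] uncovered → point at 9; [19,22] uncovered → point at 22; [24,26] uncovered → point at 26.
Points: 5, 9, 22, 26 (4 total).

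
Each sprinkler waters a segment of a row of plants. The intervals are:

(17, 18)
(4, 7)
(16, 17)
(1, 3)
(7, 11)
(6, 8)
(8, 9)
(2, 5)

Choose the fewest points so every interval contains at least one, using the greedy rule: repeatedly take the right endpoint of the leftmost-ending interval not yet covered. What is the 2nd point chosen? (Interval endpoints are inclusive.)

Process intervals by earliest right end; each time one isn't hit yet, stab at its right endpoint.
By right end: [1,3]  [2,5]  [4,7]  [6,8]  [8,9]  [7,11]  [16,17]  [17,18]
[1,3] uncovered → point at 3; [4,7] uncovered → point at 7; [8,9] uncovered → point at 9; [16,17] uncovered → point at 17.
Points: 3, 7, 9, 17 (4 total).

7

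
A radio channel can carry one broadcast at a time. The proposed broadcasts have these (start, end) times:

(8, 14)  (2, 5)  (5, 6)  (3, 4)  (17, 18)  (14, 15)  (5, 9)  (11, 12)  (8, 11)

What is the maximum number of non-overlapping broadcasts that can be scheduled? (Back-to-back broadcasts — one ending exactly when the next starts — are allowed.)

By end time: (3,4), (2,5), (5,6), (5,9), (8,11), (11,12), (8,14), (14,15), (17,18).
Pick (3,4); next start ≥ 4 → (5,6); next start ≥ 6 → (8,11); next start ≥ 11 → (11,12); next start ≥ 12 → (14,15); next start ≥ 15 → (17,18).
Selected 6 broadcasts.

6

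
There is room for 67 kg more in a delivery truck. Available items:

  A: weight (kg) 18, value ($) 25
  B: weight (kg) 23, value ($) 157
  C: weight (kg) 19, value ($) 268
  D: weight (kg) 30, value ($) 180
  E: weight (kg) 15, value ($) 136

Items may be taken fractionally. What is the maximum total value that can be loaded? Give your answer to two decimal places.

621.00

Greedy by value/weight ratio, highest first.
Ratios (sorted): C 14.11, E 9.07, B 6.83, D 6.00, A 1.39
take C (19 @ 268); take E (15 @ 136); take B (23 @ 157); take 10/30 of D → 60.00. Capacity used 67/67.
Total value = 621.00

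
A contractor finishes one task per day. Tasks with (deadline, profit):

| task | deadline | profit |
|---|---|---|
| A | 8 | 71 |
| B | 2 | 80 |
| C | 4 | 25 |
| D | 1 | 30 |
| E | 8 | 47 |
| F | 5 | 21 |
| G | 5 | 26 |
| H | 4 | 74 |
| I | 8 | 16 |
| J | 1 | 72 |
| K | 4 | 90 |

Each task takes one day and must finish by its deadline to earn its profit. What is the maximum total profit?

By profit: K(d4,90), B(d2,80), H(d4,74), J(d1,72), A(d8,71), E(d8,47), D(d1,30), G(d5,26), C(d4,25), F(d5,21), I(d8,16)
K→slot 4; B→slot 2; H→slot 3; J→slot 1; A→slot 8; E→slot 7; D skipped; G→slot 5; C skipped; F skipped; I→slot 6.
Profit = 72 + 80 + 74 + 90 + 26 + 16 + 47 + 71 = 476

476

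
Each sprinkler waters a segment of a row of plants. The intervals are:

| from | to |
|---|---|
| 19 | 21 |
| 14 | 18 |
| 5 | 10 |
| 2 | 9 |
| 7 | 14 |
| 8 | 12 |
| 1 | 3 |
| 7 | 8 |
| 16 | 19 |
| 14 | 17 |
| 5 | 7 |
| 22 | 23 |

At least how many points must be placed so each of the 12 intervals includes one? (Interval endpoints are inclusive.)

6

Sort by right endpoint; whenever an interval is uncovered, place a point at its right end.
Sorted: [1,3] [5,7] [7,8] [2,9] [5,10] [8,12] [7,14] [14,17] [14,18] [16,19] [19,21] [22,23]
{[1,3]} hit by 3; {[5,7],[7,8],[2,9],[5,10]} hit by 7; {[8,12],[7,14]} hit by 12; {[14,17],[14,18],[16,19]} hit by 17; {[19,21]} hit by 21; {[22,23]} hit by 23.
Points: 3, 7, 12, 17, 21, 23 (6 total).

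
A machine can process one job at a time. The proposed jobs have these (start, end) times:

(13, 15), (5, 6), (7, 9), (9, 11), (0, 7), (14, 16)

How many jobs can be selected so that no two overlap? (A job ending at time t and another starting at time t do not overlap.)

4

Sort by end time and greedily take each interval whose start is ≥ the last chosen end.
Sorted by end: (5,6)  (0,7)  (7,9)  (9,11)  (13,15)  (14,16)
take (5,6); skip (0,7); take (7,9); take (9,11); take (13,15); skip (14,16).
Selected 4 jobs.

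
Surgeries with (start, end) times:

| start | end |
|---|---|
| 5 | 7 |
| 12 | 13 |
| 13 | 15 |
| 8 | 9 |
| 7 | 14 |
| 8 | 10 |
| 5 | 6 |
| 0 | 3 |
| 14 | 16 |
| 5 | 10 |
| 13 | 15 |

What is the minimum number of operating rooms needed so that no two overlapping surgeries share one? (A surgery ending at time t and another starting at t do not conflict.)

4

Count concurrent intervals with a sweep; the peak is the room count.
Events (time:±→running): 0:+→1 3:-→0 5:+→1 5:+→2 5:+→3 6:-→2 7:-→1 7:+→2 8:+→3 8:+→4 … peak 4.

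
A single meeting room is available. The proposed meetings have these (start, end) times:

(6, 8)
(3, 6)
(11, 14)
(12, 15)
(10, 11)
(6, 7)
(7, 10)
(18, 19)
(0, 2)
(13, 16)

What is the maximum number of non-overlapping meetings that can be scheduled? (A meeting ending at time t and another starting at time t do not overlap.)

Order by finish time; keep every interval that doesn't clash with the previous kept one.
By end time: (0,2), (3,6), (6,7), (6,8), (7,10), (10,11), (11,14), (12,15), (13,16), (18,19).
Pick (0,2); next start ≥ 2 → (3,6); next start ≥ 6 → (6,7); next start ≥ 7 → (7,10); next start ≥ 10 → (10,11); next start ≥ 11 → (11,14); next start ≥ 14 → (18,19).
Selected 7 meetings.

7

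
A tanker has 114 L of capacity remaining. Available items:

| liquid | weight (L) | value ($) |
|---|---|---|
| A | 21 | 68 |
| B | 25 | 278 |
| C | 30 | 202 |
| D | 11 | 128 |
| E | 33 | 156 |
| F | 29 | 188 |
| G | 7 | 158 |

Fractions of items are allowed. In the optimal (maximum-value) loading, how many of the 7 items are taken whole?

Sort by value per unit weight and fill in that order.
Order: G (158/7=22.57) > D (128/11=11.64) > B (278/25=11.12) > C (202/30=6.73) > F (188/29=6.48) > E (156/33=4.73) > A (68/21=3.24)
Fill: take G (7 @ 158) → take D (11 @ 128) → take B (25 @ 278) → take C (30 @ 202) → take F (29 @ 188) → take 12/33 of E → 56.73; 114/114 used.
5 item(s) taken whole; one partial (take 12/33 of E).

5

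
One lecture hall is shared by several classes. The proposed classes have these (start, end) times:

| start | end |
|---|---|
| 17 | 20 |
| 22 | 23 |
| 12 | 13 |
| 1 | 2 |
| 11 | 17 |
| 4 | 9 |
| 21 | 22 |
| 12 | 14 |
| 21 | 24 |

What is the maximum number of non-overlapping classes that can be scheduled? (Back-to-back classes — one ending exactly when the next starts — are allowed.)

Greedy by earliest finish: after sorting by end time, pick each interval compatible with the last pick.
By end time: (1,2), (4,9), (12,13), (12,14), (11,17), (17,20), (21,22), (22,23), (21,24).
Pick (1,2); next start ≥ 2 → (4,9); next start ≥ 9 → (12,13); next start ≥ 13 → (17,20); next start ≥ 20 → (21,22); next start ≥ 22 → (22,23).
Selected 6 classes.

6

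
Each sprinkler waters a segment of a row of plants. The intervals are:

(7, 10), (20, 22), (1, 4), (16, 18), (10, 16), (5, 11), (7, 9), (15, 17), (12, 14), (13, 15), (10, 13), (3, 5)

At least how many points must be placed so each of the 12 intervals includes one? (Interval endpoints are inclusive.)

By right end: [1,4]  [3,5]  [7,9]  [7,10]  [5,11]  [10,13]  [12,14]  [13,15]  [10,16]  [15,17]  [16,18]  [20,22]
[1,4] uncovered → point at 4; [7,9] uncovered → point at 9; [10,13] uncovered → point at 13; [15,17] uncovered → point at 17; [20,22] uncovered → point at 22.
Points: 4, 9, 13, 17, 22 (5 total).

5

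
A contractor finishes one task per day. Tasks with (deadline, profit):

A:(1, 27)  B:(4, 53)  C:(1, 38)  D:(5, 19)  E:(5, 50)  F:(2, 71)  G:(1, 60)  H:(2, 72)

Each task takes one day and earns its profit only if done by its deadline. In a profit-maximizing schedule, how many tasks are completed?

5

Sort by profit descending; place each in the latest free slot ≤ its deadline.
By profit: H(d2,72), F(d2,71), G(d1,60), B(d4,53), E(d5,50), C(d1,38), A(d1,27), D(d5,19)
H→slot 2; F→slot 1; G skipped; B→slot 4; E→slot 5; C skipped; A skipped; D→slot 3.
5 of 8 scheduled.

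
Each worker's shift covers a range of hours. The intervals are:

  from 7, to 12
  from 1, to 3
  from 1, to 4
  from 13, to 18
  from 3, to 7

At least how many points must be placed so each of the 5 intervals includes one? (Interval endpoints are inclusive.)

3

Sort by right endpoint; whenever an interval is uncovered, place a point at its right end.
Sorted: [1,3] [1,4] [3,7] [7,12] [13,18]
{[1,3],[1,4],[3,7]} hit by 3; {[7,12]} hit by 12; {[13,18]} hit by 18.
Points: 3, 12, 18 (3 total).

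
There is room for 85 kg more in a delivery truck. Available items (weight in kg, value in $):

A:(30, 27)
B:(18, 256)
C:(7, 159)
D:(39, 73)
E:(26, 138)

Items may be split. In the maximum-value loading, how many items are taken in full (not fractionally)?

Greedy by value/weight ratio, highest first.
Ratios (sorted): C 22.71, B 14.22, E 5.31, D 1.87, A 0.90
take C (7 @ 159); take B (18 @ 256); take E (26 @ 138); take 34/39 of D → 63.64. Capacity used 85/85.
3 item(s) taken whole; one partial (take 34/39 of D).

3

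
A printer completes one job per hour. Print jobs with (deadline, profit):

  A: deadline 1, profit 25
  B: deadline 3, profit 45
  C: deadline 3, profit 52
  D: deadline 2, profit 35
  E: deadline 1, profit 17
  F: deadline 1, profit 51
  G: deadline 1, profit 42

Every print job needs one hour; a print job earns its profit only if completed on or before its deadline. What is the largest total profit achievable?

148

Take jobs in profit order; each goes to the latest open slot no later than its deadline.
Profit order: C=52 F=51 B=45 G=42 D=35 A=25 E=17
Assign: C→slot 3, F→slot 1, B→slot 2, G skipped, D skipped, A skipped, E skipped.
Slots: [1:F] [2:B] [3:C]
Profit = 51 + 45 + 52 = 148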